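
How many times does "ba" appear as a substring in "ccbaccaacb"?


Searching for "ba" in "ccbaccaacb"
Scanning each position:
  Position 0: "cc" => no
  Position 1: "cb" => no
  Position 2: "ba" => MATCH
  Position 3: "ac" => no
  Position 4: "cc" => no
  Position 5: "ca" => no
  Position 6: "aa" => no
  Position 7: "ac" => no
  Position 8: "cb" => no
Total occurrences: 1

1


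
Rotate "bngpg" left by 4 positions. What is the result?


Input: "bngpg", rotate left by 4
First 4 characters: "bngp"
Remaining characters: "g"
Concatenate remaining + first: "g" + "bngp" = "gbngp"

gbngp


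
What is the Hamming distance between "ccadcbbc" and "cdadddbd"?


Comparing "ccadcbbc" and "cdadddbd" position by position:
  Position 0: 'c' vs 'c' => same
  Position 1: 'c' vs 'd' => differ
  Position 2: 'a' vs 'a' => same
  Position 3: 'd' vs 'd' => same
  Position 4: 'c' vs 'd' => differ
  Position 5: 'b' vs 'd' => differ
  Position 6: 'b' vs 'b' => same
  Position 7: 'c' vs 'd' => differ
Total differences (Hamming distance): 4

4


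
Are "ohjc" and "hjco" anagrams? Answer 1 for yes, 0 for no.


Strings: "ohjc", "hjco"
Sorted first:  chjo
Sorted second: chjo
Sorted forms match => anagrams

1


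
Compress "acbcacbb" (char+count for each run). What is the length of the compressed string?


Input: acbcacbb
Runs:
  'a' x 1 => "a1"
  'c' x 1 => "c1"
  'b' x 1 => "b1"
  'c' x 1 => "c1"
  'a' x 1 => "a1"
  'c' x 1 => "c1"
  'b' x 2 => "b2"
Compressed: "a1c1b1c1a1c1b2"
Compressed length: 14

14


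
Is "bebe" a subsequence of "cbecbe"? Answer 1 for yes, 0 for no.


Check if "bebe" is a subsequence of "cbecbe"
Greedy scan:
  Position 0 ('c'): no match needed
  Position 1 ('b'): matches sub[0] = 'b'
  Position 2 ('e'): matches sub[1] = 'e'
  Position 3 ('c'): no match needed
  Position 4 ('b'): matches sub[2] = 'b'
  Position 5 ('e'): matches sub[3] = 'e'
All 4 characters matched => is a subsequence

1


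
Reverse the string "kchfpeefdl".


Input: kchfpeefdl
Reading characters right to left:
  Position 9: 'l'
  Position 8: 'd'
  Position 7: 'f'
  Position 6: 'e'
  Position 5: 'e'
  Position 4: 'p'
  Position 3: 'f'
  Position 2: 'h'
  Position 1: 'c'
  Position 0: 'k'
Reversed: ldfeepfhck

ldfeepfhck


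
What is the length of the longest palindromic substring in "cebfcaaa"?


Input: "cebfcaaa"
Checking substrings for palindromes:
  [5:8] "aaa" (len 3) => palindrome
  [5:7] "aa" (len 2) => palindrome
  [6:8] "aa" (len 2) => palindrome
Longest palindromic substring: "aaa" with length 3

3


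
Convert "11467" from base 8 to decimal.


Input: "11467" in base 8
Positional expansion:
  Digit '1' (value 1) x 8^4 = 4096
  Digit '1' (value 1) x 8^3 = 512
  Digit '4' (value 4) x 8^2 = 256
  Digit '6' (value 6) x 8^1 = 48
  Digit '7' (value 7) x 8^0 = 7
Sum = 4919

4919


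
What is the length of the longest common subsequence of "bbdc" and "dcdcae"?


LCS of "bbdc" and "dcdcae"
DP table:
           d    c    d    c    a    e
      0    0    0    0    0    0    0
  b   0    0    0    0    0    0    0
  b   0    0    0    0    0    0    0
  d   0    1    1    1    1    1    1
  c   0    1    2    2    2    2    2
LCS length = dp[4][6] = 2

2


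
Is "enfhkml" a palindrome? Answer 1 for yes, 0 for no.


Input: enfhkml
Reversed: lmkhfne
  Compare pos 0 ('e') with pos 6 ('l'): MISMATCH
  Compare pos 1 ('n') with pos 5 ('m'): MISMATCH
  Compare pos 2 ('f') with pos 4 ('k'): MISMATCH
Result: not a palindrome

0


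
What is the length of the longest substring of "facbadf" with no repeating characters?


Input: "facbadf"
Sliding window (track last position of each char):
  Position 0 ('f'): window [0,0] length 1 -- new best
  Position 1 ('a'): window [0,1] length 2 -- new best
  Position 2 ('c'): window [0,2] length 3 -- new best
  Position 3 ('b'): window [0,3] length 4 -- new best
  Position 4 ('a'): repeat (last at 1), move window start to 2
  Position 4 ('a'): window [2,4] length 3
  Position 5 ('d'): window [2,5] length 4
  Position 6 ('f'): window [2,6] length 5 -- new best
Longest substring with no repeats: "cbadf" with length 5

5


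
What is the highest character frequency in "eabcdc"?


Input: eabcdc
Character counts:
  'a': 1
  'b': 1
  'c': 2
  'd': 1
  'e': 1
Maximum frequency: 2

2


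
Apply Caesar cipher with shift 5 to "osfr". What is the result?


Caesar cipher: shift "osfr" by 5
  'o' (pos 14) + 5 = pos 19 = 't'
  's' (pos 18) + 5 = pos 23 = 'x'
  'f' (pos 5) + 5 = pos 10 = 'k'
  'r' (pos 17) + 5 = pos 22 = 'w'
Result: txkw

txkw


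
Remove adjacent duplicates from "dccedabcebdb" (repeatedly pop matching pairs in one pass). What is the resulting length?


Input: dccedabcebdb
Stack-based adjacent duplicate removal:
  Read 'd': push. Stack: d
  Read 'c': push. Stack: dc
  Read 'c': matches stack top 'c' => pop. Stack: d
  Read 'e': push. Stack: de
  Read 'd': push. Stack: ded
  Read 'a': push. Stack: deda
  Read 'b': push. Stack: dedab
  Read 'c': push. Stack: dedabc
  Read 'e': push. Stack: dedabce
  Read 'b': push. Stack: dedabceb
  Read 'd': push. Stack: dedabcebd
  Read 'b': push. Stack: dedabcebdb
Final stack: "dedabcebdb" (length 10)

10


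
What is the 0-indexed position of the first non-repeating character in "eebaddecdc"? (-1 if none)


Input: eebaddecdc
Character frequencies:
  'a': 1
  'b': 1
  'c': 2
  'd': 3
  'e': 3
Scanning left to right for freq == 1:
  Position 0 ('e'): freq=3, skip
  Position 1 ('e'): freq=3, skip
  Position 2 ('b'): unique! => answer = 2

2


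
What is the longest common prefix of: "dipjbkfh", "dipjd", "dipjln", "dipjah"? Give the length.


Words: dipjbkfh, dipjd, dipjln, dipjah
  Position 0: all 'd' => match
  Position 1: all 'i' => match
  Position 2: all 'p' => match
  Position 3: all 'j' => match
  Position 4: ('b', 'd', 'l', 'a') => mismatch, stop
LCP = "dipj" (length 4)

4


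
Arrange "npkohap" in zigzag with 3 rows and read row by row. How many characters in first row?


Zigzag "npkohap" into 3 rows:
Placing characters:
  'n' => row 0
  'p' => row 1
  'k' => row 2
  'o' => row 1
  'h' => row 0
  'a' => row 1
  'p' => row 2
Rows:
  Row 0: "nh"
  Row 1: "poa"
  Row 2: "kp"
First row length: 2

2


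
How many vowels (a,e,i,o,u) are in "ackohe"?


Input: ackohe
Checking each character:
  'a' at position 0: vowel (running total: 1)
  'c' at position 1: consonant
  'k' at position 2: consonant
  'o' at position 3: vowel (running total: 2)
  'h' at position 4: consonant
  'e' at position 5: vowel (running total: 3)
Total vowels: 3

3


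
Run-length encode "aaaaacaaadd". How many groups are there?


Input: aaaaacaaadd
Scanning for consecutive runs:
  Group 1: 'a' x 5 (positions 0-4)
  Group 2: 'c' x 1 (positions 5-5)
  Group 3: 'a' x 3 (positions 6-8)
  Group 4: 'd' x 2 (positions 9-10)
Total groups: 4

4


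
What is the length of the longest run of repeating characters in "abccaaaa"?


Input: "abccaaaa"
Scanning for longest run:
  Position 1 ('b'): new char, reset run to 1
  Position 2 ('c'): new char, reset run to 1
  Position 3 ('c'): continues run of 'c', length=2
  Position 4 ('a'): new char, reset run to 1
  Position 5 ('a'): continues run of 'a', length=2
  Position 6 ('a'): continues run of 'a', length=3
  Position 7 ('a'): continues run of 'a', length=4
Longest run: 'a' with length 4

4


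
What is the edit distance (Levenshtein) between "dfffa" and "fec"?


Computing edit distance: "dfffa" -> "fec"
DP table:
           f    e    c
      0    1    2    3
  d   1    1    2    3
  f   2    1    2    3
  f   3    2    2    3
  f   4    3    3    3
  a   5    4    4    4
Edit distance = dp[5][3] = 4

4


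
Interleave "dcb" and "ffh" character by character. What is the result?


Interleaving "dcb" and "ffh":
  Position 0: 'd' from first, 'f' from second => "df"
  Position 1: 'c' from first, 'f' from second => "cf"
  Position 2: 'b' from first, 'h' from second => "bh"
Result: dfcfbh

dfcfbh


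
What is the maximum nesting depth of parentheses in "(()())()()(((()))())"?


Input: "(()())()()(((()))())"
Tracking depth:
  Position 0 '(': depth becomes 1
  Position 1 '(': depth becomes 2
  Position 2 ')': depth becomes 1
  Position 3 '(': depth becomes 2
  Position 4 ')': depth becomes 1
  Position 5 ')': depth becomes 0
  Position 6 '(': depth becomes 1
  Position 7 ')': depth becomes 0
  Position 8 '(': depth becomes 1
  Position 9 ')': depth becomes 0
  Position 10 '(': depth becomes 1
  Position 11 '(': depth becomes 2
  Position 12 '(': depth becomes 3
  Position 13 '(': depth becomes 4
  Position 14 ')': depth becomes 3
  Position 15 ')': depth becomes 2
  Position 16 ')': depth becomes 1
  Position 17 '(': depth becomes 2
  Position 18 ')': depth becomes 1
  Position 19 ')': depth becomes 0
Maximum depth reached: 4

4


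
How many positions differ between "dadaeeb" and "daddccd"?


Comparing "dadaeeb" and "daddccd" position by position:
  Position 0: 'd' vs 'd' => same
  Position 1: 'a' vs 'a' => same
  Position 2: 'd' vs 'd' => same
  Position 3: 'a' vs 'd' => DIFFER
  Position 4: 'e' vs 'c' => DIFFER
  Position 5: 'e' vs 'c' => DIFFER
  Position 6: 'b' vs 'd' => DIFFER
Positions that differ: 4

4


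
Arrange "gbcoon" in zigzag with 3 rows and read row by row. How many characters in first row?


Zigzag "gbcoon" into 3 rows:
Placing characters:
  'g' => row 0
  'b' => row 1
  'c' => row 2
  'o' => row 1
  'o' => row 0
  'n' => row 1
Rows:
  Row 0: "go"
  Row 1: "bon"
  Row 2: "c"
First row length: 2

2


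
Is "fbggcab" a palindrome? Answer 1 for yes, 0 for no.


Input: fbggcab
Reversed: bacggbf
  Compare pos 0 ('f') with pos 6 ('b'): MISMATCH
  Compare pos 1 ('b') with pos 5 ('a'): MISMATCH
  Compare pos 2 ('g') with pos 4 ('c'): MISMATCH
Result: not a palindrome

0


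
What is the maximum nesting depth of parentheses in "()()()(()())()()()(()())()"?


Input: "()()()(()())()()()(()())()"
Tracking depth:
  Position 0 '(': depth becomes 1
  Position 1 ')': depth becomes 0
  Position 2 '(': depth becomes 1
  Position 3 ')': depth becomes 0
  Position 4 '(': depth becomes 1
  Position 5 ')': depth becomes 0
  Position 6 '(': depth becomes 1
  Position 7 '(': depth becomes 2
  Position 8 ')': depth becomes 1
  Position 9 '(': depth becomes 2
  Position 10 ')': depth becomes 1
  Position 11 ')': depth becomes 0
  Position 12 '(': depth becomes 1
  Position 13 ')': depth becomes 0
  Position 14 '(': depth becomes 1
  Position 15 ')': depth becomes 0
  Position 16 '(': depth becomes 1
  Position 17 ')': depth becomes 0
  Position 18 '(': depth becomes 1
  Position 19 '(': depth becomes 2
  Position 20 ')': depth becomes 1
  Position 21 '(': depth becomes 2
  Position 22 ')': depth becomes 1
  Position 23 ')': depth becomes 0
  Position 24 '(': depth becomes 1
  Position 25 ')': depth becomes 0
Maximum depth reached: 2

2


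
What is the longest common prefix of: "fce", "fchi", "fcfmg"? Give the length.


Words: fce, fchi, fcfmg
  Position 0: all 'f' => match
  Position 1: all 'c' => match
  Position 2: ('e', 'h', 'f') => mismatch, stop
LCP = "fc" (length 2)

2


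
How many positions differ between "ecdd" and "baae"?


Comparing "ecdd" and "baae" position by position:
  Position 0: 'e' vs 'b' => DIFFER
  Position 1: 'c' vs 'a' => DIFFER
  Position 2: 'd' vs 'a' => DIFFER
  Position 3: 'd' vs 'e' => DIFFER
Positions that differ: 4

4


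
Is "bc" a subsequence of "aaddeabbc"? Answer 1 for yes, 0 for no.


Check if "bc" is a subsequence of "aaddeabbc"
Greedy scan:
  Position 0 ('a'): no match needed
  Position 1 ('a'): no match needed
  Position 2 ('d'): no match needed
  Position 3 ('d'): no match needed
  Position 4 ('e'): no match needed
  Position 5 ('a'): no match needed
  Position 6 ('b'): matches sub[0] = 'b'
  Position 7 ('b'): no match needed
  Position 8 ('c'): matches sub[1] = 'c'
All 2 characters matched => is a subsequence

1


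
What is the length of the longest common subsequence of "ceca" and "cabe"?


LCS of "ceca" and "cabe"
DP table:
           c    a    b    e
      0    0    0    0    0
  c   0    1    1    1    1
  e   0    1    1    1    2
  c   0    1    1    1    2
  a   0    1    2    2    2
LCS length = dp[4][4] = 2

2


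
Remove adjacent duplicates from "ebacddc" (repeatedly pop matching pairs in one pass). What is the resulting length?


Input: ebacddc
Stack-based adjacent duplicate removal:
  Read 'e': push. Stack: e
  Read 'b': push. Stack: eb
  Read 'a': push. Stack: eba
  Read 'c': push. Stack: ebac
  Read 'd': push. Stack: ebacd
  Read 'd': matches stack top 'd' => pop. Stack: ebac
  Read 'c': matches stack top 'c' => pop. Stack: eba
Final stack: "eba" (length 3)

3


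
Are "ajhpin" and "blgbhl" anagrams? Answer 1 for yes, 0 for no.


Strings: "ajhpin", "blgbhl"
Sorted first:  ahijnp
Sorted second: bbghll
Differ at position 0: 'a' vs 'b' => not anagrams

0


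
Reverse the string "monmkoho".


Input: monmkoho
Reading characters right to left:
  Position 7: 'o'
  Position 6: 'h'
  Position 5: 'o'
  Position 4: 'k'
  Position 3: 'm'
  Position 2: 'n'
  Position 1: 'o'
  Position 0: 'm'
Reversed: ohokmnom

ohokmnom


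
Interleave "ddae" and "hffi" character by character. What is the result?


Interleaving "ddae" and "hffi":
  Position 0: 'd' from first, 'h' from second => "dh"
  Position 1: 'd' from first, 'f' from second => "df"
  Position 2: 'a' from first, 'f' from second => "af"
  Position 3: 'e' from first, 'i' from second => "ei"
Result: dhdfafei

dhdfafei


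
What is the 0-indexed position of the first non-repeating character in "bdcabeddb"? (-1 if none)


Input: bdcabeddb
Character frequencies:
  'a': 1
  'b': 3
  'c': 1
  'd': 3
  'e': 1
Scanning left to right for freq == 1:
  Position 0 ('b'): freq=3, skip
  Position 1 ('d'): freq=3, skip
  Position 2 ('c'): unique! => answer = 2

2


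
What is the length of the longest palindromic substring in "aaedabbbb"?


Input: "aaedabbbb"
Checking substrings for palindromes:
  [5:9] "bbbb" (len 4) => palindrome
  [5:8] "bbb" (len 3) => palindrome
  [6:9] "bbb" (len 3) => palindrome
  [0:2] "aa" (len 2) => palindrome
  [5:7] "bb" (len 2) => palindrome
  [6:8] "bb" (len 2) => palindrome
Longest palindromic substring: "bbbb" with length 4

4


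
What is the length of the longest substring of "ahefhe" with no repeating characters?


Input: "ahefhe"
Sliding window (track last position of each char):
  Position 0 ('a'): window [0,0] length 1 -- new best
  Position 1 ('h'): window [0,1] length 2 -- new best
  Position 2 ('e'): window [0,2] length 3 -- new best
  Position 3 ('f'): window [0,3] length 4 -- new best
  Position 4 ('h'): repeat (last at 1), move window start to 2
  Position 4 ('h'): window [2,4] length 3
  Position 5 ('e'): repeat (last at 2), move window start to 3
  Position 5 ('e'): window [3,5] length 3
Longest substring with no repeats: "ahef" with length 4

4


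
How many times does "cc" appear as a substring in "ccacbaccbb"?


Searching for "cc" in "ccacbaccbb"
Scanning each position:
  Position 0: "cc" => MATCH
  Position 1: "ca" => no
  Position 2: "ac" => no
  Position 3: "cb" => no
  Position 4: "ba" => no
  Position 5: "ac" => no
  Position 6: "cc" => MATCH
  Position 7: "cb" => no
  Position 8: "bb" => no
Total occurrences: 2

2


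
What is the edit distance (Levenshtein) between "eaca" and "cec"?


Computing edit distance: "eaca" -> "cec"
DP table:
           c    e    c
      0    1    2    3
  e   1    1    1    2
  a   2    2    2    2
  c   3    2    3    2
  a   4    3    3    3
Edit distance = dp[4][3] = 3

3


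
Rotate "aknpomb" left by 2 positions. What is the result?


Input: "aknpomb", rotate left by 2
First 2 characters: "ak"
Remaining characters: "npomb"
Concatenate remaining + first: "npomb" + "ak" = "npombak"

npombak


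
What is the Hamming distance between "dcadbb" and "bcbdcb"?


Comparing "dcadbb" and "bcbdcb" position by position:
  Position 0: 'd' vs 'b' => differ
  Position 1: 'c' vs 'c' => same
  Position 2: 'a' vs 'b' => differ
  Position 3: 'd' vs 'd' => same
  Position 4: 'b' vs 'c' => differ
  Position 5: 'b' vs 'b' => same
Total differences (Hamming distance): 3

3


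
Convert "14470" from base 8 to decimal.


Input: "14470" in base 8
Positional expansion:
  Digit '1' (value 1) x 8^4 = 4096
  Digit '4' (value 4) x 8^3 = 2048
  Digit '4' (value 4) x 8^2 = 256
  Digit '7' (value 7) x 8^1 = 56
  Digit '0' (value 0) x 8^0 = 0
Sum = 6456

6456


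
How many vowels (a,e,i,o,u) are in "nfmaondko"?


Input: nfmaondko
Checking each character:
  'n' at position 0: consonant
  'f' at position 1: consonant
  'm' at position 2: consonant
  'a' at position 3: vowel (running total: 1)
  'o' at position 4: vowel (running total: 2)
  'n' at position 5: consonant
  'd' at position 6: consonant
  'k' at position 7: consonant
  'o' at position 8: vowel (running total: 3)
Total vowels: 3

3


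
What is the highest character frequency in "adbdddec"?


Input: adbdddec
Character counts:
  'a': 1
  'b': 1
  'c': 1
  'd': 4
  'e': 1
Maximum frequency: 4

4


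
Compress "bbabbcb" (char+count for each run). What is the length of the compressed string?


Input: bbabbcb
Runs:
  'b' x 2 => "b2"
  'a' x 1 => "a1"
  'b' x 2 => "b2"
  'c' x 1 => "c1"
  'b' x 1 => "b1"
Compressed: "b2a1b2c1b1"
Compressed length: 10

10


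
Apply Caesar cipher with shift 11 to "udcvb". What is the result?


Caesar cipher: shift "udcvb" by 11
  'u' (pos 20) + 11 = pos 5 = 'f'
  'd' (pos 3) + 11 = pos 14 = 'o'
  'c' (pos 2) + 11 = pos 13 = 'n'
  'v' (pos 21) + 11 = pos 6 = 'g'
  'b' (pos 1) + 11 = pos 12 = 'm'
Result: fongm

fongm


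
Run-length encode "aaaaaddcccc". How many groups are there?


Input: aaaaaddcccc
Scanning for consecutive runs:
  Group 1: 'a' x 5 (positions 0-4)
  Group 2: 'd' x 2 (positions 5-6)
  Group 3: 'c' x 4 (positions 7-10)
Total groups: 3

3


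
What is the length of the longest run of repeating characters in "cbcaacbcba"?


Input: "cbcaacbcba"
Scanning for longest run:
  Position 1 ('b'): new char, reset run to 1
  Position 2 ('c'): new char, reset run to 1
  Position 3 ('a'): new char, reset run to 1
  Position 4 ('a'): continues run of 'a', length=2
  Position 5 ('c'): new char, reset run to 1
  Position 6 ('b'): new char, reset run to 1
  Position 7 ('c'): new char, reset run to 1
  Position 8 ('b'): new char, reset run to 1
  Position 9 ('a'): new char, reset run to 1
Longest run: 'a' with length 2

2


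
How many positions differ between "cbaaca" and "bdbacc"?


Comparing "cbaaca" and "bdbacc" position by position:
  Position 0: 'c' vs 'b' => DIFFER
  Position 1: 'b' vs 'd' => DIFFER
  Position 2: 'a' vs 'b' => DIFFER
  Position 3: 'a' vs 'a' => same
  Position 4: 'c' vs 'c' => same
  Position 5: 'a' vs 'c' => DIFFER
Positions that differ: 4

4


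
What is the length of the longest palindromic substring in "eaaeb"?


Input: "eaaeb"
Checking substrings for palindromes:
  [0:4] "eaae" (len 4) => palindrome
  [1:3] "aa" (len 2) => palindrome
Longest palindromic substring: "eaae" with length 4

4


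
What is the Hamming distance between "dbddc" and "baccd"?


Comparing "dbddc" and "baccd" position by position:
  Position 0: 'd' vs 'b' => differ
  Position 1: 'b' vs 'a' => differ
  Position 2: 'd' vs 'c' => differ
  Position 3: 'd' vs 'c' => differ
  Position 4: 'c' vs 'd' => differ
Total differences (Hamming distance): 5

5


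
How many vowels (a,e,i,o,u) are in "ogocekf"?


Input: ogocekf
Checking each character:
  'o' at position 0: vowel (running total: 1)
  'g' at position 1: consonant
  'o' at position 2: vowel (running total: 2)
  'c' at position 3: consonant
  'e' at position 4: vowel (running total: 3)
  'k' at position 5: consonant
  'f' at position 6: consonant
Total vowels: 3

3


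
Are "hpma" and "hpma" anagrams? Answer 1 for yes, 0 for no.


Strings: "hpma", "hpma"
Sorted first:  ahmp
Sorted second: ahmp
Sorted forms match => anagrams

1


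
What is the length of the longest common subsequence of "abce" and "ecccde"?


LCS of "abce" and "ecccde"
DP table:
           e    c    c    c    d    e
      0    0    0    0    0    0    0
  a   0    0    0    0    0    0    0
  b   0    0    0    0    0    0    0
  c   0    0    1    1    1    1    1
  e   0    1    1    1    1    1    2
LCS length = dp[4][6] = 2

2


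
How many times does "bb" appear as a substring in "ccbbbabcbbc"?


Searching for "bb" in "ccbbbabcbbc"
Scanning each position:
  Position 0: "cc" => no
  Position 1: "cb" => no
  Position 2: "bb" => MATCH
  Position 3: "bb" => MATCH
  Position 4: "ba" => no
  Position 5: "ab" => no
  Position 6: "bc" => no
  Position 7: "cb" => no
  Position 8: "bb" => MATCH
  Position 9: "bc" => no
Total occurrences: 3

3


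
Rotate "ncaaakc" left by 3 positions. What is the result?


Input: "ncaaakc", rotate left by 3
First 3 characters: "nca"
Remaining characters: "aakc"
Concatenate remaining + first: "aakc" + "nca" = "aakcnca"

aakcnca


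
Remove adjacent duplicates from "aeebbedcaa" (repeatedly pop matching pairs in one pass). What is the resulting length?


Input: aeebbedcaa
Stack-based adjacent duplicate removal:
  Read 'a': push. Stack: a
  Read 'e': push. Stack: ae
  Read 'e': matches stack top 'e' => pop. Stack: a
  Read 'b': push. Stack: ab
  Read 'b': matches stack top 'b' => pop. Stack: a
  Read 'e': push. Stack: ae
  Read 'd': push. Stack: aed
  Read 'c': push. Stack: aedc
  Read 'a': push. Stack: aedca
  Read 'a': matches stack top 'a' => pop. Stack: aedc
Final stack: "aedc" (length 4)

4


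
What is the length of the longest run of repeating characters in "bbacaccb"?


Input: "bbacaccb"
Scanning for longest run:
  Position 1 ('b'): continues run of 'b', length=2
  Position 2 ('a'): new char, reset run to 1
  Position 3 ('c'): new char, reset run to 1
  Position 4 ('a'): new char, reset run to 1
  Position 5 ('c'): new char, reset run to 1
  Position 6 ('c'): continues run of 'c', length=2
  Position 7 ('b'): new char, reset run to 1
Longest run: 'b' with length 2

2


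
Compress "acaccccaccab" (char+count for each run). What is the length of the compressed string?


Input: acaccccaccab
Runs:
  'a' x 1 => "a1"
  'c' x 1 => "c1"
  'a' x 1 => "a1"
  'c' x 4 => "c4"
  'a' x 1 => "a1"
  'c' x 2 => "c2"
  'a' x 1 => "a1"
  'b' x 1 => "b1"
Compressed: "a1c1a1c4a1c2a1b1"
Compressed length: 16

16


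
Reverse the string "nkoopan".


Input: nkoopan
Reading characters right to left:
  Position 6: 'n'
  Position 5: 'a'
  Position 4: 'p'
  Position 3: 'o'
  Position 2: 'o'
  Position 1: 'k'
  Position 0: 'n'
Reversed: napookn

napookn


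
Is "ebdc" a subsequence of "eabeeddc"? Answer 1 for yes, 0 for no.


Check if "ebdc" is a subsequence of "eabeeddc"
Greedy scan:
  Position 0 ('e'): matches sub[0] = 'e'
  Position 1 ('a'): no match needed
  Position 2 ('b'): matches sub[1] = 'b'
  Position 3 ('e'): no match needed
  Position 4 ('e'): no match needed
  Position 5 ('d'): matches sub[2] = 'd'
  Position 6 ('d'): no match needed
  Position 7 ('c'): matches sub[3] = 'c'
All 4 characters matched => is a subsequence

1


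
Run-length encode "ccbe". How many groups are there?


Input: ccbe
Scanning for consecutive runs:
  Group 1: 'c' x 2 (positions 0-1)
  Group 2: 'b' x 1 (positions 2-2)
  Group 3: 'e' x 1 (positions 3-3)
Total groups: 3

3


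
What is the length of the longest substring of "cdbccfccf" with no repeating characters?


Input: "cdbccfccf"
Sliding window (track last position of each char):
  Position 0 ('c'): window [0,0] length 1 -- new best
  Position 1 ('d'): window [0,1] length 2 -- new best
  Position 2 ('b'): window [0,2] length 3 -- new best
  Position 3 ('c'): repeat (last at 0), move window start to 1
  Position 3 ('c'): window [1,3] length 3
  Position 4 ('c'): repeat (last at 3), move window start to 4
  Position 4 ('c'): window [4,4] length 1
  Position 5 ('f'): window [4,5] length 2
  Position 6 ('c'): repeat (last at 4), move window start to 5
  Position 6 ('c'): window [5,6] length 2
  Position 7 ('c'): repeat (last at 6), move window start to 7
  Position 7 ('c'): window [7,7] length 1
  Position 8 ('f'): window [7,8] length 2
Longest substring with no repeats: "cdb" with length 3

3


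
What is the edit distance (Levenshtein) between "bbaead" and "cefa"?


Computing edit distance: "bbaead" -> "cefa"
DP table:
           c    e    f    a
      0    1    2    3    4
  b   1    1    2    3    4
  b   2    2    2    3    4
  a   3    3    3    3    3
  e   4    4    3    4    4
  a   5    5    4    4    4
  d   6    6    5    5    5
Edit distance = dp[6][4] = 5

5


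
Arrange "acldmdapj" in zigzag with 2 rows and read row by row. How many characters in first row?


Zigzag "acldmdapj" into 2 rows:
Placing characters:
  'a' => row 0
  'c' => row 1
  'l' => row 0
  'd' => row 1
  'm' => row 0
  'd' => row 1
  'a' => row 0
  'p' => row 1
  'j' => row 0
Rows:
  Row 0: "almaj"
  Row 1: "cddp"
First row length: 5

5


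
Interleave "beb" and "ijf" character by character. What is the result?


Interleaving "beb" and "ijf":
  Position 0: 'b' from first, 'i' from second => "bi"
  Position 1: 'e' from first, 'j' from second => "ej"
  Position 2: 'b' from first, 'f' from second => "bf"
Result: biejbf

biejbf


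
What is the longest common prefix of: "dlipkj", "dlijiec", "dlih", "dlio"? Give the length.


Words: dlipkj, dlijiec, dlih, dlio
  Position 0: all 'd' => match
  Position 1: all 'l' => match
  Position 2: all 'i' => match
  Position 3: ('p', 'j', 'h', 'o') => mismatch, stop
LCP = "dli" (length 3)

3


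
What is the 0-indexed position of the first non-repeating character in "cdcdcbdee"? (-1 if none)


Input: cdcdcbdee
Character frequencies:
  'b': 1
  'c': 3
  'd': 3
  'e': 2
Scanning left to right for freq == 1:
  Position 0 ('c'): freq=3, skip
  Position 1 ('d'): freq=3, skip
  Position 2 ('c'): freq=3, skip
  Position 3 ('d'): freq=3, skip
  Position 4 ('c'): freq=3, skip
  Position 5 ('b'): unique! => answer = 5

5


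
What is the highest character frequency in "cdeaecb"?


Input: cdeaecb
Character counts:
  'a': 1
  'b': 1
  'c': 2
  'd': 1
  'e': 2
Maximum frequency: 2

2


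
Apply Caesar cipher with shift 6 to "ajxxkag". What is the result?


Caesar cipher: shift "ajxxkag" by 6
  'a' (pos 0) + 6 = pos 6 = 'g'
  'j' (pos 9) + 6 = pos 15 = 'p'
  'x' (pos 23) + 6 = pos 3 = 'd'
  'x' (pos 23) + 6 = pos 3 = 'd'
  'k' (pos 10) + 6 = pos 16 = 'q'
  'a' (pos 0) + 6 = pos 6 = 'g'
  'g' (pos 6) + 6 = pos 12 = 'm'
Result: gpddqgm

gpddqgm


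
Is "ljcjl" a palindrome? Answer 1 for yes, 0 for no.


Input: ljcjl
Reversed: ljcjl
  Compare pos 0 ('l') with pos 4 ('l'): match
  Compare pos 1 ('j') with pos 3 ('j'): match
Result: palindrome

1


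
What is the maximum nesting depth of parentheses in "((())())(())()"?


Input: "((())())(())()"
Tracking depth:
  Position 0 '(': depth becomes 1
  Position 1 '(': depth becomes 2
  Position 2 '(': depth becomes 3
  Position 3 ')': depth becomes 2
  Position 4 ')': depth becomes 1
  Position 5 '(': depth becomes 2
  Position 6 ')': depth becomes 1
  Position 7 ')': depth becomes 0
  Position 8 '(': depth becomes 1
  Position 9 '(': depth becomes 2
  Position 10 ')': depth becomes 1
  Position 11 ')': depth becomes 0
  Position 12 '(': depth becomes 1
  Position 13 ')': depth becomes 0
Maximum depth reached: 3

3


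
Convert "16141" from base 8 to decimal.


Input: "16141" in base 8
Positional expansion:
  Digit '1' (value 1) x 8^4 = 4096
  Digit '6' (value 6) x 8^3 = 3072
  Digit '1' (value 1) x 8^2 = 64
  Digit '4' (value 4) x 8^1 = 32
  Digit '1' (value 1) x 8^0 = 1
Sum = 7265

7265


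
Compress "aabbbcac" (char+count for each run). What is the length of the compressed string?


Input: aabbbcac
Runs:
  'a' x 2 => "a2"
  'b' x 3 => "b3"
  'c' x 1 => "c1"
  'a' x 1 => "a1"
  'c' x 1 => "c1"
Compressed: "a2b3c1a1c1"
Compressed length: 10

10


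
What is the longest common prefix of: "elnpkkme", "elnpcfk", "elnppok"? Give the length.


Words: elnpkkme, elnpcfk, elnppok
  Position 0: all 'e' => match
  Position 1: all 'l' => match
  Position 2: all 'n' => match
  Position 3: all 'p' => match
  Position 4: ('k', 'c', 'p') => mismatch, stop
LCP = "elnp" (length 4)

4


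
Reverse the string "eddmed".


Input: eddmed
Reading characters right to left:
  Position 5: 'd'
  Position 4: 'e'
  Position 3: 'm'
  Position 2: 'd'
  Position 1: 'd'
  Position 0: 'e'
Reversed: demdde

demdde


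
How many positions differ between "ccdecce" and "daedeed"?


Comparing "ccdecce" and "daedeed" position by position:
  Position 0: 'c' vs 'd' => DIFFER
  Position 1: 'c' vs 'a' => DIFFER
  Position 2: 'd' vs 'e' => DIFFER
  Position 3: 'e' vs 'd' => DIFFER
  Position 4: 'c' vs 'e' => DIFFER
  Position 5: 'c' vs 'e' => DIFFER
  Position 6: 'e' vs 'd' => DIFFER
Positions that differ: 7

7


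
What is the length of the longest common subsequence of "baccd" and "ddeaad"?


LCS of "baccd" and "ddeaad"
DP table:
           d    d    e    a    a    d
      0    0    0    0    0    0    0
  b   0    0    0    0    0    0    0
  a   0    0    0    0    1    1    1
  c   0    0    0    0    1    1    1
  c   0    0    0    0    1    1    1
  d   0    1    1    1    1    1    2
LCS length = dp[5][6] = 2

2


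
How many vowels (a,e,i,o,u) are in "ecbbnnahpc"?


Input: ecbbnnahpc
Checking each character:
  'e' at position 0: vowel (running total: 1)
  'c' at position 1: consonant
  'b' at position 2: consonant
  'b' at position 3: consonant
  'n' at position 4: consonant
  'n' at position 5: consonant
  'a' at position 6: vowel (running total: 2)
  'h' at position 7: consonant
  'p' at position 8: consonant
  'c' at position 9: consonant
Total vowels: 2

2


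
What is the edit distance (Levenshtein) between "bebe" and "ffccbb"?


Computing edit distance: "bebe" -> "ffccbb"
DP table:
           f    f    c    c    b    b
      0    1    2    3    4    5    6
  b   1    1    2    3    4    4    5
  e   2    2    2    3    4    5    5
  b   3    3    3    3    4    4    5
  e   4    4    4    4    4    5    5
Edit distance = dp[4][6] = 5

5


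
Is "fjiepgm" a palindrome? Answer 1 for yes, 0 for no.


Input: fjiepgm
Reversed: mgpeijf
  Compare pos 0 ('f') with pos 6 ('m'): MISMATCH
  Compare pos 1 ('j') with pos 5 ('g'): MISMATCH
  Compare pos 2 ('i') with pos 4 ('p'): MISMATCH
Result: not a palindrome

0


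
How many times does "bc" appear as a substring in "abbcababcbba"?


Searching for "bc" in "abbcababcbba"
Scanning each position:
  Position 0: "ab" => no
  Position 1: "bb" => no
  Position 2: "bc" => MATCH
  Position 3: "ca" => no
  Position 4: "ab" => no
  Position 5: "ba" => no
  Position 6: "ab" => no
  Position 7: "bc" => MATCH
  Position 8: "cb" => no
  Position 9: "bb" => no
  Position 10: "ba" => no
Total occurrences: 2

2


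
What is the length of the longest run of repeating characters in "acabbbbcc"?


Input: "acabbbbcc"
Scanning for longest run:
  Position 1 ('c'): new char, reset run to 1
  Position 2 ('a'): new char, reset run to 1
  Position 3 ('b'): new char, reset run to 1
  Position 4 ('b'): continues run of 'b', length=2
  Position 5 ('b'): continues run of 'b', length=3
  Position 6 ('b'): continues run of 'b', length=4
  Position 7 ('c'): new char, reset run to 1
  Position 8 ('c'): continues run of 'c', length=2
Longest run: 'b' with length 4

4


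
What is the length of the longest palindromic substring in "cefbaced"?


Input: "cefbaced"
Checking substrings for palindromes:
  No multi-char palindromic substrings found
Longest palindromic substring: "c" with length 1

1


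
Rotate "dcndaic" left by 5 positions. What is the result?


Input: "dcndaic", rotate left by 5
First 5 characters: "dcnda"
Remaining characters: "ic"
Concatenate remaining + first: "ic" + "dcnda" = "icdcnda"

icdcnda


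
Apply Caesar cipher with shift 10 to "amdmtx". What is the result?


Caesar cipher: shift "amdmtx" by 10
  'a' (pos 0) + 10 = pos 10 = 'k'
  'm' (pos 12) + 10 = pos 22 = 'w'
  'd' (pos 3) + 10 = pos 13 = 'n'
  'm' (pos 12) + 10 = pos 22 = 'w'
  't' (pos 19) + 10 = pos 3 = 'd'
  'x' (pos 23) + 10 = pos 7 = 'h'
Result: kwnwdh

kwnwdh


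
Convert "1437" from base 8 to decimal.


Input: "1437" in base 8
Positional expansion:
  Digit '1' (value 1) x 8^3 = 512
  Digit '4' (value 4) x 8^2 = 256
  Digit '3' (value 3) x 8^1 = 24
  Digit '7' (value 7) x 8^0 = 7
Sum = 799

799


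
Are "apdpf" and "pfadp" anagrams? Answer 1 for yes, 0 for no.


Strings: "apdpf", "pfadp"
Sorted first:  adfpp
Sorted second: adfpp
Sorted forms match => anagrams

1


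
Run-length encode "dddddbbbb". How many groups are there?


Input: dddddbbbb
Scanning for consecutive runs:
  Group 1: 'd' x 5 (positions 0-4)
  Group 2: 'b' x 4 (positions 5-8)
Total groups: 2

2


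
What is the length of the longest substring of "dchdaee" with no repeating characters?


Input: "dchdaee"
Sliding window (track last position of each char):
  Position 0 ('d'): window [0,0] length 1 -- new best
  Position 1 ('c'): window [0,1] length 2 -- new best
  Position 2 ('h'): window [0,2] length 3 -- new best
  Position 3 ('d'): repeat (last at 0), move window start to 1
  Position 3 ('d'): window [1,3] length 3
  Position 4 ('a'): window [1,4] length 4 -- new best
  Position 5 ('e'): window [1,5] length 5 -- new best
  Position 6 ('e'): repeat (last at 5), move window start to 6
  Position 6 ('e'): window [6,6] length 1
Longest substring with no repeats: "chdae" with length 5

5


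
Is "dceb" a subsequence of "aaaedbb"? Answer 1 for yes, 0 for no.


Check if "dceb" is a subsequence of "aaaedbb"
Greedy scan:
  Position 0 ('a'): no match needed
  Position 1 ('a'): no match needed
  Position 2 ('a'): no match needed
  Position 3 ('e'): no match needed
  Position 4 ('d'): matches sub[0] = 'd'
  Position 5 ('b'): no match needed
  Position 6 ('b'): no match needed
Only matched 1/4 characters => not a subsequence

0


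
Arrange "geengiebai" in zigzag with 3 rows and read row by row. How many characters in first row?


Zigzag "geengiebai" into 3 rows:
Placing characters:
  'g' => row 0
  'e' => row 1
  'e' => row 2
  'n' => row 1
  'g' => row 0
  'i' => row 1
  'e' => row 2
  'b' => row 1
  'a' => row 0
  'i' => row 1
Rows:
  Row 0: "gga"
  Row 1: "enibi"
  Row 2: "ee"
First row length: 3

3


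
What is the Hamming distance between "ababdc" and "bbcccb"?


Comparing "ababdc" and "bbcccb" position by position:
  Position 0: 'a' vs 'b' => differ
  Position 1: 'b' vs 'b' => same
  Position 2: 'a' vs 'c' => differ
  Position 3: 'b' vs 'c' => differ
  Position 4: 'd' vs 'c' => differ
  Position 5: 'c' vs 'b' => differ
Total differences (Hamming distance): 5

5


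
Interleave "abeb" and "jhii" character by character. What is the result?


Interleaving "abeb" and "jhii":
  Position 0: 'a' from first, 'j' from second => "aj"
  Position 1: 'b' from first, 'h' from second => "bh"
  Position 2: 'e' from first, 'i' from second => "ei"
  Position 3: 'b' from first, 'i' from second => "bi"
Result: ajbheibi

ajbheibi


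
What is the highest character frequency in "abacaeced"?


Input: abacaeced
Character counts:
  'a': 3
  'b': 1
  'c': 2
  'd': 1
  'e': 2
Maximum frequency: 3

3


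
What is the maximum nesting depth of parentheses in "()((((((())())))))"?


Input: "()((((((())())))))"
Tracking depth:
  Position 0 '(': depth becomes 1
  Position 1 ')': depth becomes 0
  Position 2 '(': depth becomes 1
  Position 3 '(': depth becomes 2
  Position 4 '(': depth becomes 3
  Position 5 '(': depth becomes 4
  Position 6 '(': depth becomes 5
  Position 7 '(': depth becomes 6
  Position 8 '(': depth becomes 7
  Position 9 ')': depth becomes 6
  Position 10 ')': depth becomes 5
  Position 11 '(': depth becomes 6
  Position 12 ')': depth becomes 5
  Position 13 ')': depth becomes 4
  Position 14 ')': depth becomes 3
  Position 15 ')': depth becomes 2
  Position 16 ')': depth becomes 1
  Position 17 ')': depth becomes 0
Maximum depth reached: 7

7


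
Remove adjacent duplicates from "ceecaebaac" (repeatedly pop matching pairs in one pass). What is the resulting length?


Input: ceecaebaac
Stack-based adjacent duplicate removal:
  Read 'c': push. Stack: c
  Read 'e': push. Stack: ce
  Read 'e': matches stack top 'e' => pop. Stack: c
  Read 'c': matches stack top 'c' => pop. Stack: (empty)
  Read 'a': push. Stack: a
  Read 'e': push. Stack: ae
  Read 'b': push. Stack: aeb
  Read 'a': push. Stack: aeba
  Read 'a': matches stack top 'a' => pop. Stack: aeb
  Read 'c': push. Stack: aebc
Final stack: "aebc" (length 4)

4


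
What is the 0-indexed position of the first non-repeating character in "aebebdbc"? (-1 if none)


Input: aebebdbc
Character frequencies:
  'a': 1
  'b': 3
  'c': 1
  'd': 1
  'e': 2
Scanning left to right for freq == 1:
  Position 0 ('a'): unique! => answer = 0

0


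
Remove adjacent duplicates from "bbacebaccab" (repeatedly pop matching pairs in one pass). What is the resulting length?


Input: bbacebaccab
Stack-based adjacent duplicate removal:
  Read 'b': push. Stack: b
  Read 'b': matches stack top 'b' => pop. Stack: (empty)
  Read 'a': push. Stack: a
  Read 'c': push. Stack: ac
  Read 'e': push. Stack: ace
  Read 'b': push. Stack: aceb
  Read 'a': push. Stack: aceba
  Read 'c': push. Stack: acebac
  Read 'c': matches stack top 'c' => pop. Stack: aceba
  Read 'a': matches stack top 'a' => pop. Stack: aceb
  Read 'b': matches stack top 'b' => pop. Stack: ace
Final stack: "ace" (length 3)

3


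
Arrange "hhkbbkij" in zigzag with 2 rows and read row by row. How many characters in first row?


Zigzag "hhkbbkij" into 2 rows:
Placing characters:
  'h' => row 0
  'h' => row 1
  'k' => row 0
  'b' => row 1
  'b' => row 0
  'k' => row 1
  'i' => row 0
  'j' => row 1
Rows:
  Row 0: "hkbi"
  Row 1: "hbkj"
First row length: 4

4


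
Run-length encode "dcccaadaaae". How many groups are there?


Input: dcccaadaaae
Scanning for consecutive runs:
  Group 1: 'd' x 1 (positions 0-0)
  Group 2: 'c' x 3 (positions 1-3)
  Group 3: 'a' x 2 (positions 4-5)
  Group 4: 'd' x 1 (positions 6-6)
  Group 5: 'a' x 3 (positions 7-9)
  Group 6: 'e' x 1 (positions 10-10)
Total groups: 6

6


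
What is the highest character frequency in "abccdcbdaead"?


Input: abccdcbdaead
Character counts:
  'a': 3
  'b': 2
  'c': 3
  'd': 3
  'e': 1
Maximum frequency: 3

3


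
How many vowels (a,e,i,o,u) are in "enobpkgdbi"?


Input: enobpkgdbi
Checking each character:
  'e' at position 0: vowel (running total: 1)
  'n' at position 1: consonant
  'o' at position 2: vowel (running total: 2)
  'b' at position 3: consonant
  'p' at position 4: consonant
  'k' at position 5: consonant
  'g' at position 6: consonant
  'd' at position 7: consonant
  'b' at position 8: consonant
  'i' at position 9: vowel (running total: 3)
Total vowels: 3

3


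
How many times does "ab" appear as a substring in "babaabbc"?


Searching for "ab" in "babaabbc"
Scanning each position:
  Position 0: "ba" => no
  Position 1: "ab" => MATCH
  Position 2: "ba" => no
  Position 3: "aa" => no
  Position 4: "ab" => MATCH
  Position 5: "bb" => no
  Position 6: "bc" => no
Total occurrences: 2

2


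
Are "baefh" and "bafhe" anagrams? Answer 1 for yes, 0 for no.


Strings: "baefh", "bafhe"
Sorted first:  abefh
Sorted second: abefh
Sorted forms match => anagrams

1


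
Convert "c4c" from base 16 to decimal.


Input: "c4c" in base 16
Positional expansion:
  Digit 'c' (value 12) x 16^2 = 3072
  Digit '4' (value 4) x 16^1 = 64
  Digit 'c' (value 12) x 16^0 = 12
Sum = 3148

3148


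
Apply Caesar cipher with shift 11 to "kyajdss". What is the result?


Caesar cipher: shift "kyajdss" by 11
  'k' (pos 10) + 11 = pos 21 = 'v'
  'y' (pos 24) + 11 = pos 9 = 'j'
  'a' (pos 0) + 11 = pos 11 = 'l'
  'j' (pos 9) + 11 = pos 20 = 'u'
  'd' (pos 3) + 11 = pos 14 = 'o'
  's' (pos 18) + 11 = pos 3 = 'd'
  's' (pos 18) + 11 = pos 3 = 'd'
Result: vjluodd

vjluodd
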